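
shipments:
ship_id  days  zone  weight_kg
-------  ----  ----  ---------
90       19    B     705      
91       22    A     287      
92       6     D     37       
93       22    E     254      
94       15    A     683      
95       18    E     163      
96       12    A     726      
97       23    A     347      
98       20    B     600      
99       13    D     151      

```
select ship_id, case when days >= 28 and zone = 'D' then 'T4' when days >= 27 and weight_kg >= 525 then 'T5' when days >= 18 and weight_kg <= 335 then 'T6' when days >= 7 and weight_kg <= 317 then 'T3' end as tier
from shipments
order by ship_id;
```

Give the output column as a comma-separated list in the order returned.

ship_id=90: (no match → NULL) → NULL
ship_id=91: days >= 18 and weight_kg <= 335 → T6
ship_id=92: (no match → NULL) → NULL
ship_id=93: days >= 18 and weight_kg <= 335 → T6
ship_id=94: (no match → NULL) → NULL
ship_id=95: days >= 18 and weight_kg <= 335 → T6
ship_id=96: (no match → NULL) → NULL
ship_id=97: (no match → NULL) → NULL
ship_id=98: (no match → NULL) → NULL
ship_id=99: days >= 7 and weight_kg <= 317 → T3

NULL, T6, NULL, T6, NULL, T6, NULL, NULL, NULL, T3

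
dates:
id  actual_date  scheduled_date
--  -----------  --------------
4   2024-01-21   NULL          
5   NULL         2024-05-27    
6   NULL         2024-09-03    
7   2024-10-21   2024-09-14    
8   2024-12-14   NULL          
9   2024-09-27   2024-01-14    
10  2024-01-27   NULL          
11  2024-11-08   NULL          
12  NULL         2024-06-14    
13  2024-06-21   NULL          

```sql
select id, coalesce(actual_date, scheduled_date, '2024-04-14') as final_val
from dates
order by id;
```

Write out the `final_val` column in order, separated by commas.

id=4: actual_date=2024-01-21 → 2024-01-21
id=5: actual_date=NULL, scheduled_date=2024-05-27 → 2024-05-27
id=6: actual_date=NULL, scheduled_date=2024-09-03 → 2024-09-03
id=7: actual_date=2024-10-21 → 2024-10-21
id=8: actual_date=2024-12-14 → 2024-12-14
id=9: actual_date=2024-09-27 → 2024-09-27
id=10: actual_date=2024-01-27 → 2024-01-27
id=11: actual_date=2024-11-08 → 2024-11-08
id=12: actual_date=NULL, scheduled_date=2024-06-14 → 2024-06-14
id=13: actual_date=2024-06-21 → 2024-06-21

2024-01-21, 2024-05-27, 2024-09-03, 2024-10-21, 2024-12-14, 2024-09-27, 2024-01-27, 2024-11-08, 2024-06-14, 2024-06-21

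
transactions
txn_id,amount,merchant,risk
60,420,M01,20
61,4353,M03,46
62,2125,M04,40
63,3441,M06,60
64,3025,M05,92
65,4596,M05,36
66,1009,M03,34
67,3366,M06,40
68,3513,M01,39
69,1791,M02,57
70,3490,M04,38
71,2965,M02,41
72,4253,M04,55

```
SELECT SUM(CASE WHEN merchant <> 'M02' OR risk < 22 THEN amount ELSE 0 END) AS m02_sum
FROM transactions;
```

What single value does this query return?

33591

txn_id=60: ✓ → 420
txn_id=61: ✓ → 4353
txn_id=62: ✓ → 2125
txn_id=63: ✓ → 3441
txn_id=64: ✓ → 3025
txn_id=65: ✓ → 4596
txn_id=66: ✓ → 1009
txn_id=67: ✓ → 3366
txn_id=68: ✓ → 3513
txn_id=69: ✗
txn_id=70: ✓ → 3490
txn_id=71: ✗
txn_id=72: ✓ → 4253
m02_sum = 420 + 4353 + 2125 + 3441 + 3025 + 4596 + 1009 + 3366 + 3513 + 3490 + 4253 = 33591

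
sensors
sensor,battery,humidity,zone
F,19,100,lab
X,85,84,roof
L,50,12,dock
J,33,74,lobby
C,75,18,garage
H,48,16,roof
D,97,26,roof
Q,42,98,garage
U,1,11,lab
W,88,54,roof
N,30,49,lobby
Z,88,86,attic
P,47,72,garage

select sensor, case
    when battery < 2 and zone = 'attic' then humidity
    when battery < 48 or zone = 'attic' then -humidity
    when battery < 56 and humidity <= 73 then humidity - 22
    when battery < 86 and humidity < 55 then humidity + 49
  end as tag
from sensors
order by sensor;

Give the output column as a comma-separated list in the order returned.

sensor=C: battery < 86 and humidity < 55 → 67
sensor=D: (no match → NULL) → NULL
sensor=F: battery < 48 or zone = 'attic' → -100
sensor=H: battery < 56 and humidity <= 73 → -6
sensor=J: battery < 48 or zone = 'attic' → -74
sensor=L: battery < 56 and humidity <= 73 → -10
sensor=N: battery < 48 or zone = 'attic' → -49
sensor=P: battery < 48 or zone = 'attic' → -72
sensor=Q: battery < 48 or zone = 'attic' → -98
sensor=U: battery < 48 or zone = 'attic' → -11
sensor=W: (no match → NULL) → NULL
sensor=X: (no match → NULL) → NULL
sensor=Z: battery < 48 or zone = 'attic' → -86

67, NULL, -100, -6, -74, -10, -49, -72, -98, -11, NULL, NULL, -86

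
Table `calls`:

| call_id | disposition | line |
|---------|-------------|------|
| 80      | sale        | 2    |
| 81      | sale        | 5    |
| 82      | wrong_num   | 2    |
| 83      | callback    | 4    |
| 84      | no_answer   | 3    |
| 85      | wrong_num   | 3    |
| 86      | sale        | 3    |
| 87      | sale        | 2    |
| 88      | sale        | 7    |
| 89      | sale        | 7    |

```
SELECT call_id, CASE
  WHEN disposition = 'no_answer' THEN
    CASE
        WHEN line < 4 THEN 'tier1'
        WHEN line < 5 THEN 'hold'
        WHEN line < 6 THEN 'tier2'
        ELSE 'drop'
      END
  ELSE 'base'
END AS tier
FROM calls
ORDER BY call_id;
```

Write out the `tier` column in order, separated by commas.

base, base, base, base, tier1, base, base, base, base, base

call_id=80: disposition='sale' → outer ELSE → base
call_id=81: disposition='sale' → outer ELSE → base
call_id=82: disposition='wrong_num' → outer ELSE → base
call_id=83: disposition='callback' → outer ELSE → base
call_id=84: disposition='no_answer' → inner[line < 4] → tier1
call_id=85: disposition='wrong_num' → outer ELSE → base
call_id=86: disposition='sale' → outer ELSE → base
call_id=87: disposition='sale' → outer ELSE → base
call_id=88: disposition='sale' → outer ELSE → base
call_id=89: disposition='sale' → outer ELSE → base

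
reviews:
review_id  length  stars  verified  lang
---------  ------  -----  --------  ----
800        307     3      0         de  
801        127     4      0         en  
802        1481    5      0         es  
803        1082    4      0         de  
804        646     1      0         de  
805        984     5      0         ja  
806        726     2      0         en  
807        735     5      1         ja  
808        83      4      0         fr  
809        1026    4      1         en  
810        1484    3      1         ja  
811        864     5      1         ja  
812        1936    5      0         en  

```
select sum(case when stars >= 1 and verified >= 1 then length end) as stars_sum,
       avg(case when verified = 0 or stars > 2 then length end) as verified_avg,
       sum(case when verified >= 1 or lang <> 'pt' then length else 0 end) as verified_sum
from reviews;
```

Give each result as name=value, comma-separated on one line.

[stars_sum: stars >= 1 and verified >= 1]
review_id=800: ✗
review_id=801: ✗
review_id=802: ✗
review_id=803: ✗
review_id=804: ✗
review_id=805: ✗
review_id=806: ✗
review_id=807: ✓ → 735
review_id=808: ✗
review_id=809: ✓ → 1026
review_id=810: ✓ → 1484
review_id=811: ✓ → 864
review_id=812: ✗
stars_sum = 735 + 1026 + 1484 + 864 = 4109
—
[verified_avg: verified = 0 or stars > 2]
review_id=800: ✓ → 307
review_id=801: ✓ → 127
review_id=802: ✓ → 1481
review_id=803: ✓ → 1082
review_id=804: ✓ → 646
review_id=805: ✓ → 984
review_id=806: ✓ → 726
review_id=807: ✓ → 735
review_id=808: ✓ → 83
review_id=809: ✓ → 1026
review_id=810: ✓ → 1484
review_id=811: ✓ → 864
review_id=812: ✓ → 1936
verified_avg = (307 + 127 + 1481 + 1082 + 646 + 984 + 726 + 735 + 83 + 1026 + 1484 + 864 + 1936) / 13 = 883.1538461538
—
[verified_sum: verified >= 1 or lang <> 'pt']
review_id=800: ✓ → 307
review_id=801: ✓ → 127
review_id=802: ✓ → 1481
review_id=803: ✓ → 1082
review_id=804: ✓ → 646
review_id=805: ✓ → 984
review_id=806: ✓ → 726
review_id=807: ✓ → 735
review_id=808: ✓ → 83
review_id=809: ✓ → 1026
review_id=810: ✓ → 1484
review_id=811: ✓ → 864
review_id=812: ✓ → 1936
verified_sum = 307 + 127 + 1481 + 1082 + 646 + 984 + 726 + 735 + 83 + 1026 + 1484 + 864 + 1936 = 11481

stars_sum=4109, verified_avg=883.1538461538, verified_sum=11481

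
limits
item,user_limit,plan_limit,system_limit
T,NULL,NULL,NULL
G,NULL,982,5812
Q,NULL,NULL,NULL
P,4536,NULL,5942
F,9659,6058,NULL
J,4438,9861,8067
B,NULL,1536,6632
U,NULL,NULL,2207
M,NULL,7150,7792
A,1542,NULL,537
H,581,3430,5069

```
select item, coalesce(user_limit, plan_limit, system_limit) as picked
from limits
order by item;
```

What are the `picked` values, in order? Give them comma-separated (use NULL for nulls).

item=A: user_limit=1542 → 1542
item=B: user_limit=NULL, plan_limit=1536 → 1536
item=F: user_limit=9659 → 9659
item=G: user_limit=NULL, plan_limit=982 → 982
item=H: user_limit=581 → 581
item=J: user_limit=4438 → 4438
item=M: user_limit=NULL, plan_limit=7150 → 7150
item=P: user_limit=4536 → 4536
item=Q: user_limit=NULL, plan_limit=NULL, system_limit=NULL (all NULL) → NULL
item=T: user_limit=NULL, plan_limit=NULL, system_limit=NULL (all NULL) → NULL
item=U: user_limit=NULL, plan_limit=NULL, system_limit=2207 → 2207

1542, 1536, 9659, 982, 581, 4438, 7150, 4536, NULL, NULL, 2207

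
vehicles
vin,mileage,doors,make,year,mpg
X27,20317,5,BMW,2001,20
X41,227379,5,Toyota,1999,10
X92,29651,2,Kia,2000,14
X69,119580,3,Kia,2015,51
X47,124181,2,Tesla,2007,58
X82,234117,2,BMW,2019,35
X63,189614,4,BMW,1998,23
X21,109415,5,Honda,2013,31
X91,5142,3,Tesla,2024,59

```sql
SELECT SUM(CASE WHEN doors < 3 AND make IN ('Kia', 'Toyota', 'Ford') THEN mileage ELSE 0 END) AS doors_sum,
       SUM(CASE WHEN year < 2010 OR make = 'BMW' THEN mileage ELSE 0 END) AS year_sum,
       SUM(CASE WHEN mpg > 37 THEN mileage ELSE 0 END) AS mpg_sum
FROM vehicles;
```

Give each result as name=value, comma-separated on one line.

[doors_sum: doors < 3 AND make IN ('Kia', 'Toyota', 'Ford')]
vin=X27: ✗
vin=X41: ✗
vin=X92: ✓ → 29651
vin=X69: ✗
vin=X47: ✗
vin=X82: ✗
vin=X63: ✗
vin=X21: ✗
vin=X91: ✗
doors_sum = 29651
—
[year_sum: year < 2010 OR make = 'BMW']
vin=X27: ✓ → 20317
vin=X41: ✓ → 227379
vin=X92: ✓ → 29651
vin=X69: ✗
vin=X47: ✓ → 124181
vin=X82: ✓ → 234117
vin=X63: ✓ → 189614
vin=X21: ✗
vin=X91: ✗
year_sum = 20317 + 227379 + 29651 + 124181 + 234117 + 189614 = 825259
—
[mpg_sum: mpg > 37]
vin=X27: ✗
vin=X41: ✗
vin=X92: ✗
vin=X69: ✓ → 119580
vin=X47: ✓ → 124181
vin=X82: ✗
vin=X63: ✗
vin=X21: ✗
vin=X91: ✓ → 5142
mpg_sum = 119580 + 124181 + 5142 = 248903

doors_sum=29651, year_sum=825259, mpg_sum=248903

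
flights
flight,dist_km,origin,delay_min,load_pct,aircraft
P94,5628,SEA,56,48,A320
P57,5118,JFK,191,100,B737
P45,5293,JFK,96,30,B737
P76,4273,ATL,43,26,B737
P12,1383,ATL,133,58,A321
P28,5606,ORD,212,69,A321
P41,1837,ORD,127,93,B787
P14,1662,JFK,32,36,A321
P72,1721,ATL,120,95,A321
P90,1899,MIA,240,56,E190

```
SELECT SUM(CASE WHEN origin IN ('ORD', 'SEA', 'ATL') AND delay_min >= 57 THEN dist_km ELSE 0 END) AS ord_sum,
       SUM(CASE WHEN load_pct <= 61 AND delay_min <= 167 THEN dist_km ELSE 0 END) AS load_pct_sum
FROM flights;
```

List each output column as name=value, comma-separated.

ord_sum=10547, load_pct_sum=18239

[ord_sum: origin IN ('ORD', 'SEA', 'ATL') AND delay_min >= 57]
flight=P94: ✗
flight=P57: ✗
flight=P45: ✗
flight=P76: ✗
flight=P12: ✓ → 1383
flight=P28: ✓ → 5606
flight=P41: ✓ → 1837
flight=P14: ✗
flight=P72: ✓ → 1721
flight=P90: ✗
ord_sum = 1383 + 5606 + 1837 + 1721 = 10547
—
[load_pct_sum: load_pct <= 61 AND delay_min <= 167]
flight=P94: ✓ → 5628
flight=P57: ✗
flight=P45: ✓ → 5293
flight=P76: ✓ → 4273
flight=P12: ✓ → 1383
flight=P28: ✗
flight=P41: ✗
flight=P14: ✓ → 1662
flight=P72: ✗
flight=P90: ✗
load_pct_sum = 5628 + 5293 + 4273 + 1383 + 1662 = 18239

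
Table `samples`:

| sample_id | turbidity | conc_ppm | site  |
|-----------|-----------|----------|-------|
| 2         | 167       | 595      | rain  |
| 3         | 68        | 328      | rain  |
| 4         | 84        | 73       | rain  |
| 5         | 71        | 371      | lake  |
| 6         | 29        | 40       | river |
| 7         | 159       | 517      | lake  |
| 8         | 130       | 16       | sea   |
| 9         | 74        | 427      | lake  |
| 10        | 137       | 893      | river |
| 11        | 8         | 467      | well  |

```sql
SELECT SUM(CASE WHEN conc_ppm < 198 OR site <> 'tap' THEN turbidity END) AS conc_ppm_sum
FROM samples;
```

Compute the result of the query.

927

sample_id=2: ✓ → 167
sample_id=3: ✓ → 68
sample_id=4: ✓ → 84
sample_id=5: ✓ → 71
sample_id=6: ✓ → 29
sample_id=7: ✓ → 159
sample_id=8: ✓ → 130
sample_id=9: ✓ → 74
sample_id=10: ✓ → 137
sample_id=11: ✓ → 8
conc_ppm_sum = 167 + 68 + 84 + 71 + 29 + 159 + 130 + 74 + 137 + 8 = 927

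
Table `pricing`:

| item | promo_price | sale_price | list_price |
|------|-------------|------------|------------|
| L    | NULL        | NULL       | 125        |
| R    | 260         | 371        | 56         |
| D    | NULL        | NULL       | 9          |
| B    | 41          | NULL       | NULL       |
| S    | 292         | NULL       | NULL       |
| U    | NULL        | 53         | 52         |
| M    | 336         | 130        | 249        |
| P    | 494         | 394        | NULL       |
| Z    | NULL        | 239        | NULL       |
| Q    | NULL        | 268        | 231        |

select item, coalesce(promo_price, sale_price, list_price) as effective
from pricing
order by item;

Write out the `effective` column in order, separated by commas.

41, 9, 125, 336, 494, 268, 260, 292, 53, 239

item=B: promo_price=41 → 41
item=D: promo_price=NULL, sale_price=NULL, list_price=9 → 9
item=L: promo_price=NULL, sale_price=NULL, list_price=125 → 125
item=M: promo_price=336 → 336
item=P: promo_price=494 → 494
item=Q: promo_price=NULL, sale_price=268 → 268
item=R: promo_price=260 → 260
item=S: promo_price=292 → 292
item=U: promo_price=NULL, sale_price=53 → 53
item=Z: promo_price=NULL, sale_price=239 → 239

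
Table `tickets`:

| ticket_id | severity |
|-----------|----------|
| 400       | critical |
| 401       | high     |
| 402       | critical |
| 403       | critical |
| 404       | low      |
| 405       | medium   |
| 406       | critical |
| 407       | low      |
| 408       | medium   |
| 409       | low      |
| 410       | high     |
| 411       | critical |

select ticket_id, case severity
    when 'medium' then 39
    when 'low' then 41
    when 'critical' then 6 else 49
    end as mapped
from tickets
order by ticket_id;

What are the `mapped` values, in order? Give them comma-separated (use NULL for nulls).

ticket_id=400: severity='critical' → 6
ticket_id=401: ELSE → 49
ticket_id=402: severity='critical' → 6
ticket_id=403: severity='critical' → 6
ticket_id=404: severity='low' → 41
ticket_id=405: severity='medium' → 39
ticket_id=406: severity='critical' → 6
ticket_id=407: severity='low' → 41
ticket_id=408: severity='medium' → 39
ticket_id=409: severity='low' → 41
ticket_id=410: ELSE → 49
ticket_id=411: severity='critical' → 6

6, 49, 6, 6, 41, 39, 6, 41, 39, 41, 49, 6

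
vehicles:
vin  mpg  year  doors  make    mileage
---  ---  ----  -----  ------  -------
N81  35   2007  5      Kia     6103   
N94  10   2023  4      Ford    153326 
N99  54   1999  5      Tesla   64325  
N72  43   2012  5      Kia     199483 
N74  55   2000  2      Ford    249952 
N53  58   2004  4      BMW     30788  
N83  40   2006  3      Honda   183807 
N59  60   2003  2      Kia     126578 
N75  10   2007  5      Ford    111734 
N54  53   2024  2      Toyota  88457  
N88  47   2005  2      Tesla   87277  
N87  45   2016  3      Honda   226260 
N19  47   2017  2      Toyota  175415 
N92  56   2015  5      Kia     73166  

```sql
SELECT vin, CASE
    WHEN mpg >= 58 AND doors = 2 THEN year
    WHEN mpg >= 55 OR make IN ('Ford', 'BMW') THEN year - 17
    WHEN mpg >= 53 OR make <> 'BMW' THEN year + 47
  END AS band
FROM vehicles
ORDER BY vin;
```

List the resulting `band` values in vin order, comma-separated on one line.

vin=N19: mpg >= 53 OR make <> 'BMW' → 2064
vin=N53: mpg >= 55 OR make IN ('Ford', 'BMW') → 1987
vin=N54: mpg >= 53 OR make <> 'BMW' → 2071
vin=N59: mpg >= 58 AND doors = 2 → 2003
vin=N72: mpg >= 53 OR make <> 'BMW' → 2059
vin=N74: mpg >= 55 OR make IN ('Ford', 'BMW') → 1983
vin=N75: mpg >= 55 OR make IN ('Ford', 'BMW') → 1990
vin=N81: mpg >= 53 OR make <> 'BMW' → 2054
vin=N83: mpg >= 53 OR make <> 'BMW' → 2053
vin=N87: mpg >= 53 OR make <> 'BMW' → 2063
vin=N88: mpg >= 53 OR make <> 'BMW' → 2052
vin=N92: mpg >= 55 OR make IN ('Ford', 'BMW') → 1998
vin=N94: mpg >= 55 OR make IN ('Ford', 'BMW') → 2006
vin=N99: mpg >= 53 OR make <> 'BMW' → 2046

2064, 1987, 2071, 2003, 2059, 1983, 1990, 2054, 2053, 2063, 2052, 1998, 2006, 2046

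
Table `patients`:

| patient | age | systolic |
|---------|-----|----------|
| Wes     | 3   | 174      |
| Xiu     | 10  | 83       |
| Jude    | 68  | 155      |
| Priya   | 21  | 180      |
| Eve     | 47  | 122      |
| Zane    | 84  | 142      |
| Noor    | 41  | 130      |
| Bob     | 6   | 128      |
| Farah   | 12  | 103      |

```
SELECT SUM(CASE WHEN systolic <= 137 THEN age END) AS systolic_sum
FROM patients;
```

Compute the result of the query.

116

patient=Wes: ✗
patient=Xiu: ✓ → 10
patient=Jude: ✗
patient=Priya: ✗
patient=Eve: ✓ → 47
patient=Zane: ✗
patient=Noor: ✓ → 41
patient=Bob: ✓ → 6
patient=Farah: ✓ → 12
systolic_sum = 10 + 47 + 41 + 6 + 12 = 116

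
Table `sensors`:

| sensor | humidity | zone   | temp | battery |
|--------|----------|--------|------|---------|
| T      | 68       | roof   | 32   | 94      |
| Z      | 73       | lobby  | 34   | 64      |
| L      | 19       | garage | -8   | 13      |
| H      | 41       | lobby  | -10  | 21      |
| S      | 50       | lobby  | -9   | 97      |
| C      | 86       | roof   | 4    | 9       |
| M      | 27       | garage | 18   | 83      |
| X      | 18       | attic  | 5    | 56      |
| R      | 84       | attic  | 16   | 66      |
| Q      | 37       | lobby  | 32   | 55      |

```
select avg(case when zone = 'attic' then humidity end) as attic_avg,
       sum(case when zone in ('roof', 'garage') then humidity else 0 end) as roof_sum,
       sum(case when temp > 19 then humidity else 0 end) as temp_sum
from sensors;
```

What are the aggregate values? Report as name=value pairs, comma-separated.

attic_avg=51, roof_sum=200, temp_sum=178

[attic_avg: zone = 'attic']
sensor=T: ✗
sensor=Z: ✗
sensor=L: ✗
sensor=H: ✗
sensor=S: ✗
sensor=C: ✗
sensor=M: ✗
sensor=X: ✓ → 18
sensor=R: ✓ → 84
sensor=Q: ✗
attic_avg = (18 + 84) / 2 = 51
—
[roof_sum: zone in ('roof', 'garage')]
sensor=T: ✓ → 68
sensor=Z: ✗
sensor=L: ✓ → 19
sensor=H: ✗
sensor=S: ✗
sensor=C: ✓ → 86
sensor=M: ✓ → 27
sensor=X: ✗
sensor=R: ✗
sensor=Q: ✗
roof_sum = 68 + 19 + 86 + 27 = 200
—
[temp_sum: temp > 19]
sensor=T: ✓ → 68
sensor=Z: ✓ → 73
sensor=L: ✗
sensor=H: ✗
sensor=S: ✗
sensor=C: ✗
sensor=M: ✗
sensor=X: ✗
sensor=R: ✗
sensor=Q: ✓ → 37
temp_sum = 68 + 73 + 37 = 178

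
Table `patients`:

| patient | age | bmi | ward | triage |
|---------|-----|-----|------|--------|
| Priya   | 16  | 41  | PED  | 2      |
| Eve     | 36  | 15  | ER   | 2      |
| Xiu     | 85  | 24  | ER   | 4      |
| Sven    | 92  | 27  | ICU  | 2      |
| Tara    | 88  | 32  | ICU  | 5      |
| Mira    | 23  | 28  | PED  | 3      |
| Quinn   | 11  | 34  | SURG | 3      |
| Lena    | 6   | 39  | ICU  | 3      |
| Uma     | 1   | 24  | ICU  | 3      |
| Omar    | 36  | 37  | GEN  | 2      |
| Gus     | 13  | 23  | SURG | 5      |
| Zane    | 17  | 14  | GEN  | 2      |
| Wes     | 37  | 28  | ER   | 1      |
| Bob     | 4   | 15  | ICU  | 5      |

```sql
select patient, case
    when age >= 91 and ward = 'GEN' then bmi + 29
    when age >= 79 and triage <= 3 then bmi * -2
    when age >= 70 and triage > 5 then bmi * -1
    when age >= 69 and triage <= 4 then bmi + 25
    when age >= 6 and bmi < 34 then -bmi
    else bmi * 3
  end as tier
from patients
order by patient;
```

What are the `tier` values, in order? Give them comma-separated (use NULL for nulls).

patient=Bob: ELSE → 45
patient=Eve: age >= 6 and bmi < 34 → -15
patient=Gus: age >= 6 and bmi < 34 → -23
patient=Lena: ELSE → 117
patient=Mira: age >= 6 and bmi < 34 → -28
patient=Omar: ELSE → 111
patient=Priya: ELSE → 123
patient=Quinn: ELSE → 102
patient=Sven: age >= 79 and triage <= 3 → -54
patient=Tara: age >= 6 and bmi < 34 → -32
patient=Uma: ELSE → 72
patient=Wes: age >= 6 and bmi < 34 → -28
patient=Xiu: age >= 69 and triage <= 4 → 49
patient=Zane: age >= 6 and bmi < 34 → -14

45, -15, -23, 117, -28, 111, 123, 102, -54, -32, 72, -28, 49, -14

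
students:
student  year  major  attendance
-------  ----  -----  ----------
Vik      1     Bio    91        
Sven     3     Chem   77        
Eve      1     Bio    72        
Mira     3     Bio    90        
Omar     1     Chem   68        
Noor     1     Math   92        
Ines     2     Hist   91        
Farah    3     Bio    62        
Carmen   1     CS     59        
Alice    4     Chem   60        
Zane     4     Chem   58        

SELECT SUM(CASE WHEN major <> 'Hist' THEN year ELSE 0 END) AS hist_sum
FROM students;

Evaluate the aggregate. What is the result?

22

student=Vik: ✓ → 1
student=Sven: ✓ → 3
student=Eve: ✓ → 1
student=Mira: ✓ → 3
student=Omar: ✓ → 1
student=Noor: ✓ → 1
student=Ines: ✗
student=Farah: ✓ → 3
student=Carmen: ✓ → 1
student=Alice: ✓ → 4
student=Zane: ✓ → 4
hist_sum = 1 + 3 + 1 + 3 + 1 + 1 + 3 + 1 + 4 + 4 = 22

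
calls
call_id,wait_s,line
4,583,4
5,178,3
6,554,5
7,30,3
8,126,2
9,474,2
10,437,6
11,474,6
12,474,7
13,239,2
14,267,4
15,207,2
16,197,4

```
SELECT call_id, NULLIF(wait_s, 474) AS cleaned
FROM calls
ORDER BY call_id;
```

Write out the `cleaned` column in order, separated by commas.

call_id=4: wait_s=583 vs 474: differ → 583
call_id=5: wait_s=178 vs 474: differ → 178
call_id=6: wait_s=554 vs 474: differ → 554
call_id=7: wait_s=30 vs 474: differ → 30
call_id=8: wait_s=126 vs 474: differ → 126
call_id=9: wait_s=474 vs 474: equal → NULL
call_id=10: wait_s=437 vs 474: differ → 437
call_id=11: wait_s=474 vs 474: equal → NULL
call_id=12: wait_s=474 vs 474: equal → NULL
call_id=13: wait_s=239 vs 474: differ → 239
call_id=14: wait_s=267 vs 474: differ → 267
call_id=15: wait_s=207 vs 474: differ → 207
call_id=16: wait_s=197 vs 474: differ → 197

583, 178, 554, 30, 126, NULL, 437, NULL, NULL, 239, 267, 207, 197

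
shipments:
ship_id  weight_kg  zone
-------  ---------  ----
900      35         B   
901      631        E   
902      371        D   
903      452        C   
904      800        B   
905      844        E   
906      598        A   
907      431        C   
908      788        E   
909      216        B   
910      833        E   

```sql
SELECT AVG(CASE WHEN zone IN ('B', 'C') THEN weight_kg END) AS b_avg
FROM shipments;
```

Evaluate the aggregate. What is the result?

ship_id=900: ✓ → 35
ship_id=901: ✗
ship_id=902: ✗
ship_id=903: ✓ → 452
ship_id=904: ✓ → 800
ship_id=905: ✗
ship_id=906: ✗
ship_id=907: ✓ → 431
ship_id=908: ✗
ship_id=909: ✓ → 216
ship_id=910: ✗
b_avg = (35 + 452 + 800 + 431 + 216) / 5 = 386.8

386.8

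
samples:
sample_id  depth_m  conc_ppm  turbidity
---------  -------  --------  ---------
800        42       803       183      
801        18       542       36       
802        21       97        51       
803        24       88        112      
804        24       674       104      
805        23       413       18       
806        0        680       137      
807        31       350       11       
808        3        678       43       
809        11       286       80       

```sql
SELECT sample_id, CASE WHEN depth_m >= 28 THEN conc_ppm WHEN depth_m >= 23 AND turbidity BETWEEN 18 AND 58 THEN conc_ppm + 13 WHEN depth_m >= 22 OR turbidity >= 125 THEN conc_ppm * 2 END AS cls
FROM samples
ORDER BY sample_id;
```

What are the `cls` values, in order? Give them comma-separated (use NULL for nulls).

803, NULL, NULL, 176, 1348, 426, 1360, 350, NULL, NULL

sample_id=800: depth_m >= 28 → 803
sample_id=801: (no match → NULL) → NULL
sample_id=802: (no match → NULL) → NULL
sample_id=803: depth_m >= 22 OR turbidity >= 125 → 176
sample_id=804: depth_m >= 22 OR turbidity >= 125 → 1348
sample_id=805: depth_m >= 23 AND turbidity BETWEEN 18 AND 58 → 426
sample_id=806: depth_m >= 22 OR turbidity >= 125 → 1360
sample_id=807: depth_m >= 28 → 350
sample_id=808: (no match → NULL) → NULL
sample_id=809: (no match → NULL) → NULL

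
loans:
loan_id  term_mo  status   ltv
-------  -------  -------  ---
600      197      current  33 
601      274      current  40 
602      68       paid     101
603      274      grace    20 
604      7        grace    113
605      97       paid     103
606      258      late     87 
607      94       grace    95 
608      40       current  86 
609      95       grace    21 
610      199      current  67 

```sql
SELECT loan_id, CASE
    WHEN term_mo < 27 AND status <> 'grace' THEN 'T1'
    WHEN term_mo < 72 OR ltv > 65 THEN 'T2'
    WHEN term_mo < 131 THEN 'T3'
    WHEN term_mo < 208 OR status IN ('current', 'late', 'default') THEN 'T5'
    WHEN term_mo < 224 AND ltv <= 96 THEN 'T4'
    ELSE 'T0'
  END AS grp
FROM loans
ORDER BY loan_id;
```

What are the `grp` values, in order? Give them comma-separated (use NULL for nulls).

loan_id=600: term_mo < 208 OR status IN ('current', 'late', 'default') → T5
loan_id=601: term_mo < 208 OR status IN ('current', 'late', 'default') → T5
loan_id=602: term_mo < 72 OR ltv > 65 → T2
loan_id=603: ELSE → T0
loan_id=604: term_mo < 72 OR ltv > 65 → T2
loan_id=605: term_mo < 72 OR ltv > 65 → T2
loan_id=606: term_mo < 72 OR ltv > 65 → T2
loan_id=607: term_mo < 72 OR ltv > 65 → T2
loan_id=608: term_mo < 72 OR ltv > 65 → T2
loan_id=609: term_mo < 131 → T3
loan_id=610: term_mo < 72 OR ltv > 65 → T2

T5, T5, T2, T0, T2, T2, T2, T2, T2, T3, T2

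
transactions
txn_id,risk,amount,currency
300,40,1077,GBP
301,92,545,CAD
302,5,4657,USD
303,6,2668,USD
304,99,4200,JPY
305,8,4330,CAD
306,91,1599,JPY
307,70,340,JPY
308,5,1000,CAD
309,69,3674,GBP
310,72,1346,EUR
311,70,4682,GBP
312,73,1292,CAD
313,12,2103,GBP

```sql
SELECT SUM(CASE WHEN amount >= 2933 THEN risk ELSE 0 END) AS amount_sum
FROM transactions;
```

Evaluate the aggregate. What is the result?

251

txn_id=300: ✗
txn_id=301: ✗
txn_id=302: ✓ → 5
txn_id=303: ✗
txn_id=304: ✓ → 99
txn_id=305: ✓ → 8
txn_id=306: ✗
txn_id=307: ✗
txn_id=308: ✗
txn_id=309: ✓ → 69
txn_id=310: ✗
txn_id=311: ✓ → 70
txn_id=312: ✗
txn_id=313: ✗
amount_sum = 5 + 99 + 8 + 69 + 70 = 251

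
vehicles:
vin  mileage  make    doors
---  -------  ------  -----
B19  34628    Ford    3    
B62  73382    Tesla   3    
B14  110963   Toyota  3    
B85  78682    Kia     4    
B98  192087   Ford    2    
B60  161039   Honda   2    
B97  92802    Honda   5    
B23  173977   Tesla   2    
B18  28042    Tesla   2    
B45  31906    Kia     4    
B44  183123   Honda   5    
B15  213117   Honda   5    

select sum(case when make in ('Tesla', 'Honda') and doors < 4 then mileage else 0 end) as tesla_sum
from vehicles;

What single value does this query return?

436440

vin=B19: ✗
vin=B62: ✓ → 73382
vin=B14: ✗
vin=B85: ✗
vin=B98: ✗
vin=B60: ✓ → 161039
vin=B97: ✗
vin=B23: ✓ → 173977
vin=B18: ✓ → 28042
vin=B45: ✗
vin=B44: ✗
vin=B15: ✗
tesla_sum = 73382 + 161039 + 173977 + 28042 = 436440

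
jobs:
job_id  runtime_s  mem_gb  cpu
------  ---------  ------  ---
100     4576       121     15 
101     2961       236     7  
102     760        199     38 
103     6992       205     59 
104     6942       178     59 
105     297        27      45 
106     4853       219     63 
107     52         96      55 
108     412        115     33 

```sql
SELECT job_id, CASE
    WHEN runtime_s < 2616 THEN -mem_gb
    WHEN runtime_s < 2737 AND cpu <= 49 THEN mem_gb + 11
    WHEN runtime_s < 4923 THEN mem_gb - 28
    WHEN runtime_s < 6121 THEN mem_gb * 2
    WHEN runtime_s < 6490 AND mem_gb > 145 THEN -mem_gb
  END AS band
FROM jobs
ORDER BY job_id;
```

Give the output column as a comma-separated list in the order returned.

93, 208, -199, NULL, NULL, -27, 191, -96, -115

job_id=100: runtime_s < 4923 → 93
job_id=101: runtime_s < 4923 → 208
job_id=102: runtime_s < 2616 → -199
job_id=103: (no match → NULL) → NULL
job_id=104: (no match → NULL) → NULL
job_id=105: runtime_s < 2616 → -27
job_id=106: runtime_s < 4923 → 191
job_id=107: runtime_s < 2616 → -96
job_id=108: runtime_s < 2616 → -115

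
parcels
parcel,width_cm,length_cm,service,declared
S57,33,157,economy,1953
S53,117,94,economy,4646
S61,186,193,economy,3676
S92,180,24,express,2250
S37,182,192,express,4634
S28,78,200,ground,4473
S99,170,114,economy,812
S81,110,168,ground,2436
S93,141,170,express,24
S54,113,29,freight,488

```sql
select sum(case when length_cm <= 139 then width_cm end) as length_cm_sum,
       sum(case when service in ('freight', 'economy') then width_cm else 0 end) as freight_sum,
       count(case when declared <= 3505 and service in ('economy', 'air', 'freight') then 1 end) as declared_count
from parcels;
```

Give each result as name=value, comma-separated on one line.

length_cm_sum=580, freight_sum=619, declared_count=3

[length_cm_sum: length_cm <= 139]
parcel=S57: ✗
parcel=S53: ✓ → 117
parcel=S61: ✗
parcel=S92: ✓ → 180
parcel=S37: ✗
parcel=S28: ✗
parcel=S99: ✓ → 170
parcel=S81: ✗
parcel=S93: ✗
parcel=S54: ✓ → 113
length_cm_sum = 117 + 180 + 170 + 113 = 580
—
[freight_sum: service in ('freight', 'economy')]
parcel=S57: ✓ → 33
parcel=S53: ✓ → 117
parcel=S61: ✓ → 186
parcel=S92: ✗
parcel=S37: ✗
parcel=S28: ✗
parcel=S99: ✓ → 170
parcel=S81: ✗
parcel=S93: ✗
parcel=S54: ✓ → 113
freight_sum = 33 + 117 + 186 + 170 + 113 = 619
—
[declared_count: declared <= 3505 and service in ('economy', 'air', 'freight')]
parcel=S57: ✓ → 1
parcel=S53: ✗
parcel=S61: ✗
parcel=S92: ✗
parcel=S37: ✗
parcel=S28: ✗
parcel=S99: ✓ → 1
parcel=S81: ✗
parcel=S93: ✗
parcel=S54: ✓ → 1
declared_count = COUNT(1, 1, 1) = 3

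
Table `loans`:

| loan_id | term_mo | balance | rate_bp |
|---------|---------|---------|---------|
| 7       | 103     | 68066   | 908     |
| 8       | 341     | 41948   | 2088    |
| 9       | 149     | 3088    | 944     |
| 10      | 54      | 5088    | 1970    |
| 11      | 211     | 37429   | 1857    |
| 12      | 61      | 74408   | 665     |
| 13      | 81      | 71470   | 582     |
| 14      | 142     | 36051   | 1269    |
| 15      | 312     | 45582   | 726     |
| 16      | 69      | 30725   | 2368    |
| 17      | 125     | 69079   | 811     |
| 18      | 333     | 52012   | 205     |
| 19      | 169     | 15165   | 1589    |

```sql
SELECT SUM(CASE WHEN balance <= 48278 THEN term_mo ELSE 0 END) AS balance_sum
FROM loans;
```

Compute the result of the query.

loan_id=7: ✗
loan_id=8: ✓ → 341
loan_id=9: ✓ → 149
loan_id=10: ✓ → 54
loan_id=11: ✓ → 211
loan_id=12: ✗
loan_id=13: ✗
loan_id=14: ✓ → 142
loan_id=15: ✓ → 312
loan_id=16: ✓ → 69
loan_id=17: ✗
loan_id=18: ✗
loan_id=19: ✓ → 169
balance_sum = 341 + 149 + 54 + 211 + 142 + 312 + 69 + 169 = 1447

1447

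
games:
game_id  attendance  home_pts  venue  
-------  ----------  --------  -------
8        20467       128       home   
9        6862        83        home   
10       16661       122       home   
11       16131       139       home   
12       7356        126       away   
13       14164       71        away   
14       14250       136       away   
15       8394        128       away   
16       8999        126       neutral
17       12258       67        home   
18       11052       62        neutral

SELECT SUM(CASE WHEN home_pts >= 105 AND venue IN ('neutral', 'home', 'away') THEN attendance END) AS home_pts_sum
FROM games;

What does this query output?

game_id=8: ✓ → 20467
game_id=9: ✗
game_id=10: ✓ → 16661
game_id=11: ✓ → 16131
game_id=12: ✓ → 7356
game_id=13: ✗
game_id=14: ✓ → 14250
game_id=15: ✓ → 8394
game_id=16: ✓ → 8999
game_id=17: ✗
game_id=18: ✗
home_pts_sum = 20467 + 16661 + 16131 + 7356 + 14250 + 8394 + 8999 = 92258

92258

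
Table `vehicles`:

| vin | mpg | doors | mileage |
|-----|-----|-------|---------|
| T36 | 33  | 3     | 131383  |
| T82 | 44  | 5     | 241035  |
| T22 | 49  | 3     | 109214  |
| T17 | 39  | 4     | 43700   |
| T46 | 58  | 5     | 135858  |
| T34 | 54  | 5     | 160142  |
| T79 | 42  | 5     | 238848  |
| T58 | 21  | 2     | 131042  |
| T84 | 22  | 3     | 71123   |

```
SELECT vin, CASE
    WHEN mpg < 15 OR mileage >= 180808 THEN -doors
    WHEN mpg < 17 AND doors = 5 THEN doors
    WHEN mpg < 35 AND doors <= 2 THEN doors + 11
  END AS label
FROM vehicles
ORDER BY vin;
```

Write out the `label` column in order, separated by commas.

NULL, NULL, NULL, NULL, NULL, 13, -5, -5, NULL

vin=T17: (no match → NULL) → NULL
vin=T22: (no match → NULL) → NULL
vin=T34: (no match → NULL) → NULL
vin=T36: (no match → NULL) → NULL
vin=T46: (no match → NULL) → NULL
vin=T58: mpg < 35 AND doors <= 2 → 13
vin=T79: mpg < 15 OR mileage >= 180808 → -5
vin=T82: mpg < 15 OR mileage >= 180808 → -5
vin=T84: (no match → NULL) → NULL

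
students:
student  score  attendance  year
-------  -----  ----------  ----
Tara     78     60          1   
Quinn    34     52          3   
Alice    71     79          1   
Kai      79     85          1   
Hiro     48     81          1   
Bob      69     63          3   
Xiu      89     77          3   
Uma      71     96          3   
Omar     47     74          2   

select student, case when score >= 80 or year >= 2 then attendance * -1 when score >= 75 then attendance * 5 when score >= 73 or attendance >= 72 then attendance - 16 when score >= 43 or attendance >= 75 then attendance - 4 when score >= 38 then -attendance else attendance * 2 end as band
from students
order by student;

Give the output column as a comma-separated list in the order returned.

student=Alice: score >= 73 or attendance >= 72 → 63
student=Bob: score >= 80 or year >= 2 → -63
student=Hiro: score >= 73 or attendance >= 72 → 65
student=Kai: score >= 75 → 425
student=Omar: score >= 80 or year >= 2 → -74
student=Quinn: score >= 80 or year >= 2 → -52
student=Tara: score >= 75 → 300
student=Uma: score >= 80 or year >= 2 → -96
student=Xiu: score >= 80 or year >= 2 → -77

63, -63, 65, 425, -74, -52, 300, -96, -77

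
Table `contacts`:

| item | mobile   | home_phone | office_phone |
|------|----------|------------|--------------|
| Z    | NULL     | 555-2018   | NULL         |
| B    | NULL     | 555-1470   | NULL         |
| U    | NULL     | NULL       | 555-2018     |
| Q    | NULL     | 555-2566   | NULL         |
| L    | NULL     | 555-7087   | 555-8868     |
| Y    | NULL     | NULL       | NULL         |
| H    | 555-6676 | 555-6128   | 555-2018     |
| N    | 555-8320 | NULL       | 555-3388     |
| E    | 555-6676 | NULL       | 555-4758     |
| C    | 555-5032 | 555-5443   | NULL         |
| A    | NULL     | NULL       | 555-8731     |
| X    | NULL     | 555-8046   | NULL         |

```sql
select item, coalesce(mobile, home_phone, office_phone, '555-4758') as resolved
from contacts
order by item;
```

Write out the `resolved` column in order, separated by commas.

555-8731, 555-1470, 555-5032, 555-6676, 555-6676, 555-7087, 555-8320, 555-2566, 555-2018, 555-8046, 555-4758, 555-2018

item=A: mobile=NULL, home_phone=NULL, office_phone=555-8731 → 555-8731
item=B: mobile=NULL, home_phone=555-1470 → 555-1470
item=C: mobile=555-5032 → 555-5032
item=E: mobile=555-6676 → 555-6676
item=H: mobile=555-6676 → 555-6676
item=L: mobile=NULL, home_phone=555-7087 → 555-7087
item=N: mobile=555-8320 → 555-8320
item=Q: mobile=NULL, home_phone=555-2566 → 555-2566
item=U: mobile=NULL, home_phone=NULL, office_phone=555-2018 → 555-2018
item=X: mobile=NULL, home_phone=555-8046 → 555-8046
item=Y: mobile=NULL, home_phone=NULL, office_phone=NULL, → literal 555-4758 → 555-4758
item=Z: mobile=NULL, home_phone=555-2018 → 555-2018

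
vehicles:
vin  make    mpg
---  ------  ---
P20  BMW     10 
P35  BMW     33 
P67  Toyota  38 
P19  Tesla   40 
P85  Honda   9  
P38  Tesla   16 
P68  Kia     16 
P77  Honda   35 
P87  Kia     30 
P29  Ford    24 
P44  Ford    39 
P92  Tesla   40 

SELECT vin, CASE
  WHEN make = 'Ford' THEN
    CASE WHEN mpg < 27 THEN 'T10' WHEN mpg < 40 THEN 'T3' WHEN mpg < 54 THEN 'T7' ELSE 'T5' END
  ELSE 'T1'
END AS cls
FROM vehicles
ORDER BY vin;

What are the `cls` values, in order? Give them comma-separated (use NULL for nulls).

T1, T1, T10, T1, T1, T3, T1, T1, T1, T1, T1, T1

vin=P19: make='Tesla' → outer ELSE → T1
vin=P20: make='BMW' → outer ELSE → T1
vin=P29: make='Ford' → inner[mpg < 27] → T10
vin=P35: make='BMW' → outer ELSE → T1
vin=P38: make='Tesla' → outer ELSE → T1
vin=P44: make='Ford' → inner[mpg < 40] → T3
vin=P67: make='Toyota' → outer ELSE → T1
vin=P68: make='Kia' → outer ELSE → T1
vin=P77: make='Honda' → outer ELSE → T1
vin=P85: make='Honda' → outer ELSE → T1
vin=P87: make='Kia' → outer ELSE → T1
vin=P92: make='Tesla' → outer ELSE → T1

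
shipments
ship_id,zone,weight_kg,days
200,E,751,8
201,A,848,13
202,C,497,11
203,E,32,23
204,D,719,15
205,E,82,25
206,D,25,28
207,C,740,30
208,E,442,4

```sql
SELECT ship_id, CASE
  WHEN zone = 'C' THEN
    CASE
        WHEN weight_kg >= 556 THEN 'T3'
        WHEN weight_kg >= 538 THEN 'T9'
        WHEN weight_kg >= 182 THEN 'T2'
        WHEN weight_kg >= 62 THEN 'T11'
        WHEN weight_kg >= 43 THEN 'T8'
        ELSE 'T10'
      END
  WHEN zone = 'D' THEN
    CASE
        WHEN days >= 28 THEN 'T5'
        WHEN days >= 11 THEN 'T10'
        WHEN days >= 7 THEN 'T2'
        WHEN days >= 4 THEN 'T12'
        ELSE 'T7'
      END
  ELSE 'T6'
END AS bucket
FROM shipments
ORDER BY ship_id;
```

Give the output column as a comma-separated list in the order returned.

ship_id=200: zone='E' → outer ELSE → T6
ship_id=201: zone='A' → outer ELSE → T6
ship_id=202: zone='C' → inner[weight_kg >= 182] → T2
ship_id=203: zone='E' → outer ELSE → T6
ship_id=204: zone='D' → inner[days >= 11] → T10
ship_id=205: zone='E' → outer ELSE → T6
ship_id=206: zone='D' → inner[days >= 28] → T5
ship_id=207: zone='C' → inner[weight_kg >= 556] → T3
ship_id=208: zone='E' → outer ELSE → T6

T6, T6, T2, T6, T10, T6, T5, T3, T6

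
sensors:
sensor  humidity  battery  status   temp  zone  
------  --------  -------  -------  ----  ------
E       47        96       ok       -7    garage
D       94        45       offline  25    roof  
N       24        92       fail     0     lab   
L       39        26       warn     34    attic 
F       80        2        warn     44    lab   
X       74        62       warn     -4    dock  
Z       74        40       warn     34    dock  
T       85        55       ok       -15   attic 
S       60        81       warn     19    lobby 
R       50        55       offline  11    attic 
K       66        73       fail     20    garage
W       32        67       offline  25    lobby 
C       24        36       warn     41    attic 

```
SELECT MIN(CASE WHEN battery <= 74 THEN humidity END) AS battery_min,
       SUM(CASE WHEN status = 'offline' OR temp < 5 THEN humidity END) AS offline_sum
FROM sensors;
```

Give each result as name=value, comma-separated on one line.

battery_min=24, offline_sum=406

[battery_min: battery <= 74]
sensor=E: ✗
sensor=D: ✓ → 94
sensor=N: ✗
sensor=L: ✓ → 39
sensor=F: ✓ → 80
sensor=X: ✓ → 74
sensor=Z: ✓ → 74
sensor=T: ✓ → 85
sensor=S: ✗
sensor=R: ✓ → 50
sensor=K: ✓ → 66
sensor=W: ✓ → 32
sensor=C: ✓ → 24
battery_min = MIN(94, 39, 80, 74, 74, 85, 50, 66, 32, 24) = 24
—
[offline_sum: status = 'offline' OR temp < 5]
sensor=E: ✓ → 47
sensor=D: ✓ → 94
sensor=N: ✓ → 24
sensor=L: ✗
sensor=F: ✗
sensor=X: ✓ → 74
sensor=Z: ✗
sensor=T: ✓ → 85
sensor=S: ✗
sensor=R: ✓ → 50
sensor=K: ✗
sensor=W: ✓ → 32
sensor=C: ✗
offline_sum = 47 + 94 + 24 + 74 + 85 + 50 + 32 = 406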